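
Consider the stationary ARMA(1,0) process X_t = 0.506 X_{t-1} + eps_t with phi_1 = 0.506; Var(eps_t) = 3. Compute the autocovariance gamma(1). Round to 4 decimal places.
\gamma(1) = 2.0404

Multiply the model equation by X_{t-k} and take expectations. With theta_0 = psi_0 = 1 and psi_j the MA(infinity) weights, this gives
  gamma(k) - sum_i phi_i gamma(k-i) = c_k,
  c_k = sigma^2 * sum_{j=k..q} theta_j psi_{j-k}   (c_k = 0 for k > q),
using gamma(-m) = gamma(m).
Pure AR (q = 0): c_0 = sigma^2 = 3, c_k = 0 for k >= 1.
Equations for k = 0 and k = 1 (AR order 1):
  gamma(0) = phi_1 gamma(1) + c_0
  gamma(1) = phi_1 gamma(0) + c_1
Substituting the second into the first: gamma(0) (1 - phi_1^2) = c_0 + phi_1 c_1, so
  gamma(0) = c_0 / (1 - phi_1^2) = 3 / (1 - (0.506)^2) = 3 / 0.743964 = 4.032453.
  gamma(1) = phi_1 gamma(0) = (0.506)(4.032453) = 2.040421.
Therefore gamma(1) = 2.0404 (to 4 decimal places).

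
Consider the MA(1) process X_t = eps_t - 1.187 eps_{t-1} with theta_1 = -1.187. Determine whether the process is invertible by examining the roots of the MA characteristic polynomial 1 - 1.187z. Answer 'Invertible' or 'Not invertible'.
\text{Not invertible}

The MA(q) characteristic polynomial is P(z) = 1 - 1.187z.
Invertibility requires all roots to lie outside the unit circle, i.e. |z| > 1 for every root.
This is linear in z: 1 + (-1.187) z = 0  =>  z = -1/(-1.187) = 0.84246,  |z| = 0.84246.
Moduli of all roots: 0.8425.
All moduli strictly greater than 1? No.
Verdict: Not invertible.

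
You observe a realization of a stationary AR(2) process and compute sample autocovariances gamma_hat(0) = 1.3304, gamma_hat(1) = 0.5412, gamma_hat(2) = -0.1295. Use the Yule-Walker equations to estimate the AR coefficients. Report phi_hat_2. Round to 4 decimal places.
\hat\phi_{2} = -0.3149

The Yule-Walker equations for an AR(p) process read, in matrix form,
  Gamma_p phi = r_p,   with   (Gamma_p)_{ij} = gamma(|i - j|),
                       (r_p)_i = gamma(i),   i,j = 1..p.
Substitute the sample gammas (Toeplitz matrix and right-hand side of size 2):
  Gamma_p = [[1.3304, 0.5412], [0.5412, 1.3304]]
  r_p     = [0.5412, -0.1295]
Written out:
  1.3304 phi_1 + 0.5412 phi_2 = 0.5412
  0.5412 phi_1 + 1.3304 phi_2 = -0.1295
Solve by Cramer's rule:
  det = gamma(0)^2 - gamma(1)^2 = (1.3304)^2 - (0.5412)^2 = 1.76996416 - 0.29289744 = 1.47706672
  phi_hat_1 = [gamma(1) gamma(0) - gamma(1) gamma(2)] / det = [(0.5412)(1.3304) - (0.5412)(-0.1295)] / 1.47706672 = 0.79009788 / 1.47706672 = 0.5349
  phi_hat_2 = [gamma(0) gamma(2) - gamma(1)^2] / det = [(1.3304)(-0.1295) - (0.5412)^2] / 1.47706672 = -0.46518424 / 1.47706672 = -0.3149
So phi_hat = [0.5349, -0.3149].
Therefore phi_hat_2 = -0.3149.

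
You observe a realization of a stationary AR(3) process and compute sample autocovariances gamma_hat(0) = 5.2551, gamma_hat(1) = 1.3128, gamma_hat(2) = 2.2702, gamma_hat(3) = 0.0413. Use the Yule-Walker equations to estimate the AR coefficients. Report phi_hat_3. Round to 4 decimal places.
\hat\phi_{3} = -0.1970

The Yule-Walker equations for an AR(p) process read, in matrix form,
  Gamma_p phi = r_p,   with   (Gamma_p)_{ij} = gamma(|i - j|),
                       (r_p)_i = gamma(i),   i,j = 1..p.
Substitute the sample gammas (Toeplitz matrix and right-hand side of size 3):
  Gamma_p = [[5.2551, 1.3128, 2.2702], [1.3128, 5.2551, 1.3128], [2.2702, 1.3128, 5.2551]]
  r_p     = [1.3128, 2.2702, 0.0413]
Written out (R1..R3):
  (R1) 5.2551 phi_1 + 1.3128 phi_2 + 2.2702 phi_3 = 1.3128
  (R2) 1.3128 phi_1 + 5.2551 phi_2 + 1.3128 phi_3 = 2.2702
  (R3) 2.2702 phi_1 + 1.3128 phi_2 + 5.2551 phi_3 = 0.0413
Gaussian elimination:
  R2 <- R2 - (1.3128/5.2551) R1 = R2 - (0.249814) R1:  4.927144 phi_2 + 0.745671 phi_3 = 1.942244
  R3 <- R3 - (2.2702/5.2551) R1 = R3 - (0.431999) R1:  0.745671 phi_2 + 4.274375 phi_3 = -0.525829
  R3 <- R3 - (0.745671/4.927144) R2 = R3 - (0.151339) R2:  4.161526 phi_3 = -0.819767
Back-substitution:
  phi_hat_3 = -0.819767 / 4.161526 = -0.196987
  phi_hat_2 = (1.942244 - (0.745671)(-0.196987)) / 4.927144 = 0.424005
  phi_hat_1 = (1.3128 - (1.3128)(0.424005) - (2.2702)(-0.196987)) / 5.2551 = 0.22899
So phi_hat = [0.2290, 0.4240, -0.1970].
Therefore phi_hat_3 = -0.1970.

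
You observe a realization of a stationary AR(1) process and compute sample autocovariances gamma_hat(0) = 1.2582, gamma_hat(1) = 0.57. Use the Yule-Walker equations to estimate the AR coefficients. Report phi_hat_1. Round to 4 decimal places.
\hat\phi_{1} = 0.4530

The Yule-Walker equations for an AR(p) process read, in matrix form,
  Gamma_p phi = r_p,   with   (Gamma_p)_{ij} = gamma(|i - j|),
                       (r_p)_i = gamma(i),   i,j = 1..p.
Substitute the sample gammas (Toeplitz matrix and right-hand side of size 1):
  Gamma_p = [[1.2582]]
  r_p     = [0.57]
With p = 1 this is the single equation gamma(0) phi_1 = gamma(1):
  phi_hat_1 = gamma(1) / gamma(0) = 0.57 / 1.2582 = 0.4530.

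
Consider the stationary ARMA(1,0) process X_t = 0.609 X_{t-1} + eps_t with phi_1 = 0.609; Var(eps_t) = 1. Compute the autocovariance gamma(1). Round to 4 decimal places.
\gamma(1) = 0.9680

Multiply the model equation by X_{t-k} and take expectations. With theta_0 = psi_0 = 1 and psi_j the MA(infinity) weights, this gives
  gamma(k) - sum_i phi_i gamma(k-i) = c_k,
  c_k = sigma^2 * sum_{j=k..q} theta_j psi_{j-k}   (c_k = 0 for k > q),
using gamma(-m) = gamma(m).
Pure AR (q = 0): c_0 = sigma^2 = 1, c_k = 0 for k >= 1.
Equations for k = 0 and k = 1 (AR order 1):
  gamma(0) = phi_1 gamma(1) + c_0
  gamma(1) = phi_1 gamma(0) + c_1
Substituting the second into the first: gamma(0) (1 - phi_1^2) = c_0 + phi_1 c_1, so
  gamma(0) = c_0 / (1 - phi_1^2) = 1 / (1 - (0.609)^2) = 1 / 0.629119 = 1.589524.
  gamma(1) = phi_1 gamma(0) = (0.609)(1.589524) = 0.96802.
Therefore gamma(1) = 0.9680 (to 4 decimal places).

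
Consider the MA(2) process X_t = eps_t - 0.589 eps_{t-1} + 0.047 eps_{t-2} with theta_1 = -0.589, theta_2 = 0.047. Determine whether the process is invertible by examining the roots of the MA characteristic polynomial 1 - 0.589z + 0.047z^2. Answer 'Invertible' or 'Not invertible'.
\text{Invertible}

The MA(q) characteristic polynomial is P(z) = 1 - 0.589z + 0.047z^2.
Invertibility requires all roots to lie outside the unit circle, i.e. |z| > 1 for every root.
Set 1 + (-0.589) z + (0.047) z^2 = 0, i.e. a z^2 + b z + c = 0 with a = 0.047, b = -0.589, c = 1.
Discriminant D = b^2 - 4ac = (-0.589)^2 - 4*(0.047)*1 = 0.346921 - (0.188) = 0.158921.
D >= 0, so the roots are real: z = (-b +/- sqrt(D)) / (2a) = (0.589 +/- 0.398649) / (0.094).
  z_1 = (0.589 + 0.398649) / (0.094) = 10.5069,   |z_1| = 10.5069.
  z_2 = (0.589 - 0.398649) / (0.094) = 2.025,   |z_2| = 2.025.
Moduli of all roots: 10.5069, 2.0250.
All moduli strictly greater than 1? Yes.
Verdict: Invertible.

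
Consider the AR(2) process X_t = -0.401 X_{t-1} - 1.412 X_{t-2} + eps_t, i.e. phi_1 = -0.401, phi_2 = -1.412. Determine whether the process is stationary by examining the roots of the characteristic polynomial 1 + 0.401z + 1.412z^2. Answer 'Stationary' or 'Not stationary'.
\text{Not stationary}

The AR(p) characteristic polynomial is P(z) = 1 + 0.401z + 1.412z^2.
Stationarity requires all roots to lie outside the unit circle, i.e. |z| > 1 for every root.
Set 1 + (0.401) z + (1.412) z^2 = 0, i.e. a z^2 + b z + c = 0 with a = 1.412, b = 0.401, c = 1.
Discriminant D = b^2 - 4ac = (0.401)^2 - 4*(1.412)*1 = 0.160801 - (5.648) = -5.487199.
D < 0, so the roots are the complex-conjugate pair z = (-b +/- i sqrt(-D)) / (2a) = -0.142 +/- 0.8295i.
For a conjugate pair |z|^2 = z * conj(z) = (product of roots) = c/a = 1/(1.412) = 0.708215, so |z| = sqrt(0.708215) = 0.8416 for both roots.
Moduli of all roots: 0.8416, 0.8416.
All moduli strictly greater than 1? No.
Verdict: Not stationary.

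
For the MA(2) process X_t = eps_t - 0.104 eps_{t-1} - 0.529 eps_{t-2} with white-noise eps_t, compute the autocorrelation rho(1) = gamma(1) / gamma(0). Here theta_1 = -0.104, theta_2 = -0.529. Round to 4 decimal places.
\rho(1) = -0.0380

For an MA(q) process with theta_0 = 1, the autocovariance is
  gamma(k) = sigma^2 * sum_{i=0..q-k} theta_i * theta_{i+k},
and rho(k) = gamma(k) / gamma(0). Sigma^2 cancels.
  numerator   = (1)*(-0.104) + (-0.104)*(-0.529) = -0.048984.
  denominator = (1)^2 + (-0.104)^2 + (-0.529)^2 = 1.290657.
  rho(1) = -0.048984 / 1.290657 = -0.0380.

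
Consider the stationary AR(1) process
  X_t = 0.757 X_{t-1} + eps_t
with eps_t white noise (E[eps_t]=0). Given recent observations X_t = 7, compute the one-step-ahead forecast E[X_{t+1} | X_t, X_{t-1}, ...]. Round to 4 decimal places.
E[X_{t+1} \mid \mathcal F_t] = 5.2990

For an AR(p) model X_t = c + sum_i phi_i X_{t-i} + eps_t, the
one-step-ahead conditional mean is
  E[X_{t+1} | X_t, ...] = c + sum_i phi_i X_{t+1-i}.
Substitute known values:
  E[X_{t+1} | ...] = (0.757) * (7)
                   = 5.2990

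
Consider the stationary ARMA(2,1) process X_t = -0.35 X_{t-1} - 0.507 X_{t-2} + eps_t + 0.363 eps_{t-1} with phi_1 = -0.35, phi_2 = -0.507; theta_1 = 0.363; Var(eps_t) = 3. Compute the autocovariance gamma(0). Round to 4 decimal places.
\gamma(0) = 4.1109

Multiply the model equation by X_{t-k} and take expectations. With theta_0 = psi_0 = 1 and psi_j the MA(infinity) weights, this gives
  gamma(k) - sum_i phi_i gamma(k-i) = c_k,
  c_k = sigma^2 * sum_{j=k..q} theta_j psi_{j-k}   (c_k = 0 for k > q),
using gamma(-m) = gamma(m).
psi-weights needed (psi_j = theta_j + sum_i phi_i psi_{j-i}):
  psi_1 = theta_1 + phi_1 = 0.363 + (-0.35) = 0.013
Right-hand sides:
  c_0 = sigma^2 (1 + theta_1 psi_1) = 3 * (1 + (0.363)(0.013)) = 3 * 1.004719 = 3.014157
  c_1 = sigma^2 theta_1 = 3 * (0.363) = 1.089
  c_2 = 0
Equations for k = 0, 1, 2 (AR order 2, c_2 = 0):
  (E0) gamma(0) = phi_1 gamma(1) + phi_2 gamma(2) + c_0
  (E1) gamma(1) = phi_1 gamma(0) + phi_2 gamma(1) + c_1
  (E2) gamma(2) = phi_1 gamma(1) + phi_2 gamma(0)
From (E1): gamma(1) = A gamma(0) + B with
  A = phi_1 / (1 - phi_2) = -0.35 / 1.507 = -0.23225,   B = c_1 / (1 - phi_2) = 1.089 / 1.507 = 0.722628.
Insert (E2) into (E0): gamma(0) (1 - phi_2^2) = phi_1 (1 + phi_2) gamma(1) + c_0.
  phi_1 (1 + phi_2) = (-0.35)(0.493) = -0.17255,   1 - phi_2^2 = 0.742951.
Replace gamma(1) by A gamma(0) + B and collect gamma(0):
  gamma(0) [0.742951 - (-0.17255)(-0.23225)] = (-0.17255)(0.722628) + 3.014157
  gamma(0) * 0.702876 = 2.889468
  gamma(0) = 2.889468 / 0.702876 = 4.110919.
Therefore gamma(0) = 4.1109 (to 4 decimal places).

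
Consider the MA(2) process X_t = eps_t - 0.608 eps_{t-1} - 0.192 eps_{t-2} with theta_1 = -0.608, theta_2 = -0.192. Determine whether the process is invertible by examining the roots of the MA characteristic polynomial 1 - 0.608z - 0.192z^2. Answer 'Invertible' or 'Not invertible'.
\text{Invertible}

The MA(q) characteristic polynomial is P(z) = 1 - 0.608z - 0.192z^2.
Invertibility requires all roots to lie outside the unit circle, i.e. |z| > 1 for every root.
Set 1 + (-0.608) z + (-0.192) z^2 = 0, i.e. a z^2 + b z + c = 0 with a = -0.192, b = -0.608, c = 1.
Discriminant D = b^2 - 4ac = (-0.608)^2 - 4*(-0.192)*1 = 0.369664 - (-0.768) = 1.137664.
D >= 0, so the roots are real: z = (-b +/- sqrt(D)) / (2a) = (0.608 +/- 1.066613) / (-0.384).
  z_1 = (0.608 + 1.066613) / (-0.384) = -4.361,   |z_1| = 4.361.
  z_2 = (0.608 - 1.066613) / (-0.384) = 1.1943,   |z_2| = 1.1943.
Moduli of all roots: 4.3610, 1.1943.
All moduli strictly greater than 1? Yes.
Verdict: Invertible.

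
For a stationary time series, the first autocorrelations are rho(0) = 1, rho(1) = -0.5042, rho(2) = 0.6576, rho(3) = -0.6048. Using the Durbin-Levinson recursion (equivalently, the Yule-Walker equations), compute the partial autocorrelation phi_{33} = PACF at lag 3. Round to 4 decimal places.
\phi_{33} = -0.3409

The PACF at lag k is phi_{kk}, the last component of the solution
to the Yule-Walker system G_k phi = r_k where
  (G_k)_{ij} = rho(|i - j|), (r_k)_i = rho(i), i,j = 1..k.
Equivalently, Durbin-Levinson gives phi_{kk} iteratively:
  phi_{11} = rho(1)
  phi_{kk} = [rho(k) - sum_{j=1..k-1} phi_{k-1,j} rho(k-j)]
            / [1 - sum_{j=1..k-1} phi_{k-1,j} rho(j)],
  phi_{k,j} = phi_{k-1,j} - phi_{kk} phi_{k-1,k-j},  j = 1..k-1.
Step k = 1:
  phi_11 = rho(1) = -0.5042.
Step k = 2:
  phi_22 = [rho(2) - phi_11 rho(1)] / [1 - phi_11 rho(1)] = [0.6576 - (-0.5042)(-0.5042)] / [1 - (-0.5042)(-0.5042)]
         = 0.40338236 / 0.74578236 = 0.540885.
  Update: phi_21 = phi_11 - phi_22 phi_11 = -0.5042 - (0.540885)(-0.5042) = -0.231486.
Step k = 3:
  phi_33 = [rho(3) - phi_21 rho(2) - phi_22 rho(1)] / [1 - phi_21 rho(1) - phi_22 rho(2)]
    numerator   = -0.6048 - (-0.231486)(0.6576) - (0.540885)(-0.5042) = -0.17986076
    denominator = 1 - (-0.231486)(-0.5042) - (0.540885)(0.6576) = 0.52759896
  phi_33 = -0.17986076 / 0.52759896 = -0.3409.
Therefore phi_{33} = -0.3409.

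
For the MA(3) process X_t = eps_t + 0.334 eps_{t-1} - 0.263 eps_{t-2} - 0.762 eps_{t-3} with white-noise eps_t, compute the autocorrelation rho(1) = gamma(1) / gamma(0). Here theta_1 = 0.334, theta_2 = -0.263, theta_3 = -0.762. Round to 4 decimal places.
\rho(1) = 0.2535

For an MA(q) process with theta_0 = 1, the autocovariance is
  gamma(k) = sigma^2 * sum_{i=0..q-k} theta_i * theta_{i+k},
and rho(k) = gamma(k) / gamma(0). Sigma^2 cancels.
  numerator   = (1)*(0.334) + (0.334)*(-0.263) + (-0.263)*(-0.762) = 0.446564.
  denominator = (1)^2 + (0.334)^2 + (-0.263)^2 + (-0.762)^2 = 1.761369.
  rho(1) = 0.446564 / 1.761369 = 0.2535.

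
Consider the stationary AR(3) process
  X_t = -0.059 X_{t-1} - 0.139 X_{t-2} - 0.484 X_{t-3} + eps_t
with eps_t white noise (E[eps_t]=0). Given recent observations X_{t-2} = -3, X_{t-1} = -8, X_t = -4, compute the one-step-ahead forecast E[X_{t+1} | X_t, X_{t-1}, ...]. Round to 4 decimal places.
E[X_{t+1} \mid \mathcal F_t] = 2.8000

For an AR(p) model X_t = c + sum_i phi_i X_{t-i} + eps_t, the
one-step-ahead conditional mean is
  E[X_{t+1} | X_t, ...] = c + sum_i phi_i X_{t+1-i}.
Substitute known values:
  E[X_{t+1} | ...] = (-0.059) * (-4) + (-0.139) * (-8) + (-0.484) * (-3)
                   = 2.8000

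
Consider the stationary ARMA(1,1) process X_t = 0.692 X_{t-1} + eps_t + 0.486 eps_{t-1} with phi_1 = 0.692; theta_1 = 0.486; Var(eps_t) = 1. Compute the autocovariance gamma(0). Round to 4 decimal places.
\gamma(0) = 3.6628

Multiply the model equation by X_{t-k} and take expectations. With theta_0 = psi_0 = 1 and psi_j the MA(infinity) weights, this gives
  gamma(k) - sum_i phi_i gamma(k-i) = c_k,
  c_k = sigma^2 * sum_{j=k..q} theta_j psi_{j-k}   (c_k = 0 for k > q),
using gamma(-m) = gamma(m).
psi-weights needed (psi_j = theta_j + sum_i phi_i psi_{j-i}):
  psi_1 = theta_1 + phi_1 = 0.486 + (0.692) = 1.178
Right-hand sides:
  c_0 = sigma^2 (1 + theta_1 psi_1) = 1 * (1 + (0.486)(1.178)) = 1 * 1.572508 = 1.572508
  c_1 = sigma^2 theta_1 = 1 * (0.486) = 0.486
  c_2 = 0
Equations for k = 0 and k = 1 (AR order 1):
  gamma(0) = phi_1 gamma(1) + c_0
  gamma(1) = phi_1 gamma(0) + c_1
Substituting the second into the first: gamma(0) (1 - phi_1^2) = c_0 + phi_1 c_1, so
  gamma(0) = (c_0 + phi_1 c_1) / (1 - phi_1^2) = (1.572508 + (0.692)(0.486)) / (1 - (0.692)^2) = 1.90882 / 0.521136 = 3.662806.
Therefore gamma(0) = 3.6628 (to 4 decimal places).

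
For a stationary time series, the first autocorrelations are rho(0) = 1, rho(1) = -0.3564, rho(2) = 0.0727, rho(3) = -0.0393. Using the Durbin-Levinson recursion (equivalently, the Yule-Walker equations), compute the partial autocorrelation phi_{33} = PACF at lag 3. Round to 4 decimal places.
\phi_{33} = -0.0390

The PACF at lag k is phi_{kk}, the last component of the solution
to the Yule-Walker system G_k phi = r_k where
  (G_k)_{ij} = rho(|i - j|), (r_k)_i = rho(i), i,j = 1..k.
Equivalently, Durbin-Levinson gives phi_{kk} iteratively:
  phi_{11} = rho(1)
  phi_{kk} = [rho(k) - sum_{j=1..k-1} phi_{k-1,j} rho(k-j)]
            / [1 - sum_{j=1..k-1} phi_{k-1,j} rho(j)],
  phi_{k,j} = phi_{k-1,j} - phi_{kk} phi_{k-1,k-j},  j = 1..k-1.
Step k = 1:
  phi_11 = rho(1) = -0.3564.
Step k = 2:
  phi_22 = [rho(2) - phi_11 rho(1)] / [1 - phi_11 rho(1)] = [0.0727 - (-0.3564)(-0.3564)] / [1 - (-0.3564)(-0.3564)]
         = -0.05432096 / 0.87297904 = -0.062225.
  Update: phi_21 = phi_11 - phi_22 phi_11 = -0.3564 - (-0.062225)(-0.3564) = -0.378577.
Step k = 3:
  phi_33 = [rho(3) - phi_21 rho(2) - phi_22 rho(1)] / [1 - phi_21 rho(1) - phi_22 rho(2)]
    numerator   = -0.0393 - (-0.378577)(0.0727) - (-0.062225)(-0.3564) = -0.03395438
    denominator = 1 - (-0.378577)(-0.3564) - (-0.062225)(0.0727) = 0.86959893
  phi_33 = -0.03395438 / 0.86959893 = -0.039.
Therefore phi_{33} = -0.0390.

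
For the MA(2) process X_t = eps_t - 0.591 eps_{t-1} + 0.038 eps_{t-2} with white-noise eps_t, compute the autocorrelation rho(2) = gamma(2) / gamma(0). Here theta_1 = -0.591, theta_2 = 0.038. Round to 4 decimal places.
\rho(2) = 0.0281

For an MA(q) process with theta_0 = 1, the autocovariance is
  gamma(k) = sigma^2 * sum_{i=0..q-k} theta_i * theta_{i+k},
and rho(k) = gamma(k) / gamma(0). Sigma^2 cancels.
  numerator   = (1)*(0.038) = 0.038.
  denominator = (1)^2 + (-0.591)^2 + (0.038)^2 = 1.350725.
  rho(2) = 0.038 / 1.350725 = 0.0281.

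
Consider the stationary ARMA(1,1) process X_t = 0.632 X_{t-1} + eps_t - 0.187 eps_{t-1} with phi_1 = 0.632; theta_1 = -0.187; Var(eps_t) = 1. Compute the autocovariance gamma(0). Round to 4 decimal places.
\gamma(0) = 1.3297

Multiply the model equation by X_{t-k} and take expectations. With theta_0 = psi_0 = 1 and psi_j the MA(infinity) weights, this gives
  gamma(k) - sum_i phi_i gamma(k-i) = c_k,
  c_k = sigma^2 * sum_{j=k..q} theta_j psi_{j-k}   (c_k = 0 for k > q),
using gamma(-m) = gamma(m).
psi-weights needed (psi_j = theta_j + sum_i phi_i psi_{j-i}):
  psi_1 = theta_1 + phi_1 = -0.187 + (0.632) = 0.445
Right-hand sides:
  c_0 = sigma^2 (1 + theta_1 psi_1) = 1 * (1 + (-0.187)(0.445)) = 1 * 0.916785 = 0.916785
  c_1 = sigma^2 theta_1 = 1 * (-0.187) = -0.187
  c_2 = 0
Equations for k = 0 and k = 1 (AR order 1):
  gamma(0) = phi_1 gamma(1) + c_0
  gamma(1) = phi_1 gamma(0) + c_1
Substituting the second into the first: gamma(0) (1 - phi_1^2) = c_0 + phi_1 c_1, so
  gamma(0) = (c_0 + phi_1 c_1) / (1 - phi_1^2) = (0.916785 + (0.632)(-0.187)) / (1 - (0.632)^2) = 0.798601 / 0.600576 = 1.329725.
Therefore gamma(0) = 1.3297 (to 4 decimal places).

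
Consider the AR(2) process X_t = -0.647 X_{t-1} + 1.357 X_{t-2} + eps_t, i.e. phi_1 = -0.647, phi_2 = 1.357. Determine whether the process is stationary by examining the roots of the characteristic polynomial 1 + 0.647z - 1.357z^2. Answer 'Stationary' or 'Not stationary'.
\text{Not stationary}

The AR(p) characteristic polynomial is P(z) = 1 + 0.647z - 1.357z^2.
Stationarity requires all roots to lie outside the unit circle, i.e. |z| > 1 for every root.
Set 1 + (0.647) z + (-1.357) z^2 = 0, i.e. a z^2 + b z + c = 0 with a = -1.357, b = 0.647, c = 1.
Discriminant D = b^2 - 4ac = (0.647)^2 - 4*(-1.357)*1 = 0.418609 - (-5.428) = 5.846609.
D >= 0, so the roots are real: z = (-b +/- sqrt(D)) / (2a) = (-0.647 +/- 2.417976) / (-2.714).
  z_1 = (-0.647 + 2.417976) / (-2.714) = -0.6525,   |z_1| = 0.6525.
  z_2 = (-0.647 - 2.417976) / (-2.714) = 1.1293,   |z_2| = 1.1293.
Moduli of all roots: 0.6525, 1.1293.
All moduli strictly greater than 1? No.
Verdict: Not stationary.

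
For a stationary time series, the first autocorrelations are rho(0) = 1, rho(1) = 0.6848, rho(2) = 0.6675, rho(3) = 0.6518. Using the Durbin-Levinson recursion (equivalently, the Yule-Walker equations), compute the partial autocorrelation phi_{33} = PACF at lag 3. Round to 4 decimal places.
\phi_{33} = 0.2398

The PACF at lag k is phi_{kk}, the last component of the solution
to the Yule-Walker system G_k phi = r_k where
  (G_k)_{ij} = rho(|i - j|), (r_k)_i = rho(i), i,j = 1..k.
Equivalently, Durbin-Levinson gives phi_{kk} iteratively:
  phi_{11} = rho(1)
  phi_{kk} = [rho(k) - sum_{j=1..k-1} phi_{k-1,j} rho(k-j)]
            / [1 - sum_{j=1..k-1} phi_{k-1,j} rho(j)],
  phi_{k,j} = phi_{k-1,j} - phi_{kk} phi_{k-1,k-j},  j = 1..k-1.
Step k = 1:
  phi_11 = rho(1) = 0.6848.
Step k = 2:
  phi_22 = [rho(2) - phi_11 rho(1)] / [1 - phi_11 rho(1)] = [0.6675 - (0.6848)(0.6848)] / [1 - (0.6848)(0.6848)]
         = 0.19854896 / 0.53104896 = 0.373881.
  Update: phi_21 = phi_11 - phi_22 phi_11 = 0.6848 - (0.373881)(0.6848) = 0.428766.
Step k = 3:
  phi_33 = [rho(3) - phi_21 rho(2) - phi_22 rho(1)] / [1 - phi_21 rho(1) - phi_22 rho(2)]
    numerator   = 0.6518 - (0.428766)(0.6675) - (0.373881)(0.6848) = 0.10956486
    denominator = 1 - (0.428766)(0.6848) - (0.373881)(0.6675) = 0.45681533
  phi_33 = 0.10956486 / 0.45681533 = 0.2398.
Therefore phi_{33} = 0.2398.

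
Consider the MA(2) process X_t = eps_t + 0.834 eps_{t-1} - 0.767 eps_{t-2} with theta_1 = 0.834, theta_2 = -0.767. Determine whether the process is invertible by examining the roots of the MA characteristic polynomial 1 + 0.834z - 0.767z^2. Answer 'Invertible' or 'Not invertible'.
\text{Not invertible}

The MA(q) characteristic polynomial is P(z) = 1 + 0.834z - 0.767z^2.
Invertibility requires all roots to lie outside the unit circle, i.e. |z| > 1 for every root.
Set 1 + (0.834) z + (-0.767) z^2 = 0, i.e. a z^2 + b z + c = 0 with a = -0.767, b = 0.834, c = 1.
Discriminant D = b^2 - 4ac = (0.834)^2 - 4*(-0.767)*1 = 0.695556 - (-3.068) = 3.763556.
D >= 0, so the roots are real: z = (-b +/- sqrt(D)) / (2a) = (-0.834 +/- 1.939989) / (-1.534).
  z_1 = (-0.834 + 1.939989) / (-1.534) = -0.721,   |z_1| = 0.721.
  z_2 = (-0.834 - 1.939989) / (-1.534) = 1.8083,   |z_2| = 1.8083.
Moduli of all roots: 0.7210, 1.8083.
All moduli strictly greater than 1? No.
Verdict: Not invertible.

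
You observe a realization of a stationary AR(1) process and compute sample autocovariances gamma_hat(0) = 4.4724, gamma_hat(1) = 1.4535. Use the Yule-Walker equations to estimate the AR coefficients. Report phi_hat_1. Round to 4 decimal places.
\hat\phi_{1} = 0.3250

The Yule-Walker equations for an AR(p) process read, in matrix form,
  Gamma_p phi = r_p,   with   (Gamma_p)_{ij} = gamma(|i - j|),
                       (r_p)_i = gamma(i),   i,j = 1..p.
Substitute the sample gammas (Toeplitz matrix and right-hand side of size 1):
  Gamma_p = [[4.4724]]
  r_p     = [1.4535]
With p = 1 this is the single equation gamma(0) phi_1 = gamma(1):
  phi_hat_1 = gamma(1) / gamma(0) = 1.4535 / 4.4724 = 0.3250.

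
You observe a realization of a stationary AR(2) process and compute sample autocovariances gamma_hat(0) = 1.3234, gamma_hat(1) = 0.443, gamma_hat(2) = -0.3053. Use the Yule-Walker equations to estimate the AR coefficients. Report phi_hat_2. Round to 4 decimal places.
\hat\phi_{2} = -0.3860

The Yule-Walker equations for an AR(p) process read, in matrix form,
  Gamma_p phi = r_p,   with   (Gamma_p)_{ij} = gamma(|i - j|),
                       (r_p)_i = gamma(i),   i,j = 1..p.
Substitute the sample gammas (Toeplitz matrix and right-hand side of size 2):
  Gamma_p = [[1.3234, 0.443], [0.443, 1.3234]]
  r_p     = [0.443, -0.3053]
Written out:
  1.3234 phi_1 + 0.443 phi_2 = 0.443
  0.443 phi_1 + 1.3234 phi_2 = -0.3053
Solve by Cramer's rule:
  det = gamma(0)^2 - gamma(1)^2 = (1.3234)^2 - (0.443)^2 = 1.75138756 - 0.196249 = 1.55513856
  phi_hat_1 = [gamma(1) gamma(0) - gamma(1) gamma(2)] / det = [(0.443)(1.3234) - (0.443)(-0.3053)] / 1.55513856 = 0.7215141 / 1.55513856 = 0.464
  phi_hat_2 = [gamma(0) gamma(2) - gamma(1)^2] / det = [(1.3234)(-0.3053) - (0.443)^2] / 1.55513856 = -0.60028302 / 1.55513856 = -0.386
So phi_hat = [0.4640, -0.3860].
Therefore phi_hat_2 = -0.3860.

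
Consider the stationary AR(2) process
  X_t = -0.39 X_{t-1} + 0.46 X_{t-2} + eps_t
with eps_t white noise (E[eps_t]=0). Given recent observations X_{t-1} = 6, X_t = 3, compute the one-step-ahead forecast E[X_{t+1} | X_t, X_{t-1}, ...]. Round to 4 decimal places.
E[X_{t+1} \mid \mathcal F_t] = 1.5900

For an AR(p) model X_t = c + sum_i phi_i X_{t-i} + eps_t, the
one-step-ahead conditional mean is
  E[X_{t+1} | X_t, ...] = c + sum_i phi_i X_{t+1-i}.
Substitute known values:
  E[X_{t+1} | ...] = (-0.39) * (3) + (0.46) * (6)
                   = 1.5900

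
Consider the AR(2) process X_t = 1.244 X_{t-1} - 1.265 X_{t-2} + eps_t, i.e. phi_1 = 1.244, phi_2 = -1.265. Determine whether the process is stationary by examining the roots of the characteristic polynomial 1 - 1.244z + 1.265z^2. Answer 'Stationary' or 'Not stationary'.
\text{Not stationary}

The AR(p) characteristic polynomial is P(z) = 1 - 1.244z + 1.265z^2.
Stationarity requires all roots to lie outside the unit circle, i.e. |z| > 1 for every root.
Set 1 + (-1.244) z + (1.265) z^2 = 0, i.e. a z^2 + b z + c = 0 with a = 1.265, b = -1.244, c = 1.
Discriminant D = b^2 - 4ac = (-1.244)^2 - 4*(1.265)*1 = 1.547536 - (5.06) = -3.512464.
D < 0, so the roots are the complex-conjugate pair z = (-b +/- i sqrt(-D)) / (2a) = 0.4917 +/- 0.7408i.
For a conjugate pair |z|^2 = z * conj(z) = (product of roots) = c/a = 1/(1.265) = 0.790514, so |z| = sqrt(0.790514) = 0.8891 for both roots.
Moduli of all roots: 0.8891, 0.8891.
All moduli strictly greater than 1? No.
Verdict: Not stationary.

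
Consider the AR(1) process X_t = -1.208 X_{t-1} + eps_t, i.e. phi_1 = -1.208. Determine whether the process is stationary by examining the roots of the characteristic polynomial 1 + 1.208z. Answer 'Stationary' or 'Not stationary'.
\text{Not stationary}

The AR(p) characteristic polynomial is P(z) = 1 + 1.208z.
Stationarity requires all roots to lie outside the unit circle, i.e. |z| > 1 for every root.
This is linear in z: 1 + (1.208) z = 0  =>  z = -1/(1.208) = -0.827815,  |z| = 0.827815.
Moduli of all roots: 0.8278.
All moduli strictly greater than 1? No.
Verdict: Not stationary.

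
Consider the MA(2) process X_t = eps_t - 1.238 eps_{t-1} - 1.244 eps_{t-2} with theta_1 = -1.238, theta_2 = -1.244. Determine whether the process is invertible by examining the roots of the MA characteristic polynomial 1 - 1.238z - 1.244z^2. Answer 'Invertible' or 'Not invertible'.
\text{Not invertible}

The MA(q) characteristic polynomial is P(z) = 1 - 1.238z - 1.244z^2.
Invertibility requires all roots to lie outside the unit circle, i.e. |z| > 1 for every root.
Set 1 + (-1.238) z + (-1.244) z^2 = 0, i.e. a z^2 + b z + c = 0 with a = -1.244, b = -1.238, c = 1.
Discriminant D = b^2 - 4ac = (-1.238)^2 - 4*(-1.244)*1 = 1.532644 - (-4.976) = 6.508644.
D >= 0, so the roots are real: z = (-b +/- sqrt(D)) / (2a) = (1.238 +/- 2.551204) / (-2.488).
  z_1 = (1.238 + 2.551204) / (-2.488) = -1.523,   |z_1| = 1.523.
  z_2 = (1.238 - 2.551204) / (-2.488) = 0.5278,   |z_2| = 0.5278.
Moduli of all roots: 1.5230, 0.5278.
All moduli strictly greater than 1? No.
Verdict: Not invertible.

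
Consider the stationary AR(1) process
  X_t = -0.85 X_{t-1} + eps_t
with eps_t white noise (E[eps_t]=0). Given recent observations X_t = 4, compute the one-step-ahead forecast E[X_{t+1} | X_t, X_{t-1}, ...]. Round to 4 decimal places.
E[X_{t+1} \mid \mathcal F_t] = -3.4000

For an AR(p) model X_t = c + sum_i phi_i X_{t-i} + eps_t, the
one-step-ahead conditional mean is
  E[X_{t+1} | X_t, ...] = c + sum_i phi_i X_{t+1-i}.
Substitute known values:
  E[X_{t+1} | ...] = (-0.85) * (4)
                   = -3.4000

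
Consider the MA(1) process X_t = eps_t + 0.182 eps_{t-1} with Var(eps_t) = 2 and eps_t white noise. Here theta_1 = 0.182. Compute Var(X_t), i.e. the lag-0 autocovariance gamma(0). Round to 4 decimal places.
\gamma(0) = 2.0662

For an MA(q) process X_t = eps_t + sum_i theta_i eps_{t-i} with
Var(eps_t) = sigma^2, the variance is
  gamma(0) = sigma^2 * (1 + sum_i theta_i^2).
  sum_i theta_i^2 = (0.182)^2 = 0.033124.
  gamma(0) = 2 * (1 + 0.033124) = 2 * 1.033124 = 2.066248, which rounds to 2.0662.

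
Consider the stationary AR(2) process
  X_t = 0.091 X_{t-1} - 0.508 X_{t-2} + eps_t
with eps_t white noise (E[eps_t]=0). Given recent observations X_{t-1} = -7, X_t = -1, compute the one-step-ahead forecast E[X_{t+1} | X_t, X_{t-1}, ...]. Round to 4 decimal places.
E[X_{t+1} \mid \mathcal F_t] = 3.4650

For an AR(p) model X_t = c + sum_i phi_i X_{t-i} + eps_t, the
one-step-ahead conditional mean is
  E[X_{t+1} | X_t, ...] = c + sum_i phi_i X_{t+1-i}.
Substitute known values:
  E[X_{t+1} | ...] = (0.091) * (-1) + (-0.508) * (-7)
                   = 3.4650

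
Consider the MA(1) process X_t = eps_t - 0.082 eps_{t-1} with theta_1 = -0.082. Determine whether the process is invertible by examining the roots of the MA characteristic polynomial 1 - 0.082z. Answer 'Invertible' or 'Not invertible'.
\text{Invertible}

The MA(q) characteristic polynomial is P(z) = 1 - 0.082z.
Invertibility requires all roots to lie outside the unit circle, i.e. |z| > 1 for every root.
This is linear in z: 1 + (-0.082) z = 0  =>  z = -1/(-0.082) = 12.195122,  |z| = 12.195122.
Moduli of all roots: 12.1951.
All moduli strictly greater than 1? Yes.
Verdict: Invertible.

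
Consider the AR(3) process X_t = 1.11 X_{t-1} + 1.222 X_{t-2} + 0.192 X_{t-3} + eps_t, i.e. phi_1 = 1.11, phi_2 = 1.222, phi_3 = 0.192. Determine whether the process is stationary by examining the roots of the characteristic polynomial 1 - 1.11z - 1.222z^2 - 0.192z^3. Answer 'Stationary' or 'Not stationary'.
\text{Not stationary}

The AR(p) characteristic polynomial is P(z) = 1 - 1.11z - 1.222z^2 - 0.192z^3.
Stationarity requires all roots to lie outside the unit circle, i.e. |z| > 1 for every root.
Degree 3: look for a simple real root z0 first, then factor out (1 - z/z0) and solve the remaining quadratic.
Testing z0 = -5: P(-5) = 1 + (-1.11)(-5) + (-1.222)(-5)^2 + (-0.192)(-5)^3
  = 1 + (5.55) + (-30.55) + (24) = 0.  So z_0 = -5 is a root, |z_0| = 5.
Divide out the factor (1 + 0.2 z) = (1 - z/z0) (since 1/z0 = -0.2):
  P(z) = (1 + 0.2 z)(1 + (-1.31) z + (-0.96) z^2)
  [check: z-coef -1.31 - (-0.2) = -1.11; z^2-coef -0.96 - (-0.2)(-1.31) = -1.222; z^3-coef -(-0.2)(-0.96) = -0.192.]
Remaining roots from the quadratic factor 1 + (-1.31) z + (-0.96) z^2:
  Set 1 + (-1.31) z + (-0.96) z^2 = 0, i.e. a z^2 + b z + c = 0 with a = -0.96, b = -1.31, c = 1.
  Discriminant D = b^2 - 4ac = (-1.31)^2 - 4*(-0.96)*1 = 1.7161 - (-3.84) = 5.5561.
  D >= 0, so the roots are real: z = (-b +/- sqrt(D)) / (2a) = (1.31 +/- 2.357138) / (-1.92).
    z_1 = (1.31 + 2.357138) / (-1.92) = -1.91,   |z_1| = 1.91.
    z_2 = (1.31 - 2.357138) / (-1.92) = 0.5454,   |z_2| = 0.5454.
Moduli of all roots: 5.0000, 1.9100, 0.5454.
All moduli strictly greater than 1? No.
Verdict: Not stationary.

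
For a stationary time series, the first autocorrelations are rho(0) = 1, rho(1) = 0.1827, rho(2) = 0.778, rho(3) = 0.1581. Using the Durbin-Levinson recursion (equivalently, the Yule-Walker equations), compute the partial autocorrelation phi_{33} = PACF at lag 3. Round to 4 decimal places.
\phi_{33} = -0.0389

The PACF at lag k is phi_{kk}, the last component of the solution
to the Yule-Walker system G_k phi = r_k where
  (G_k)_{ij} = rho(|i - j|), (r_k)_i = rho(i), i,j = 1..k.
Equivalently, Durbin-Levinson gives phi_{kk} iteratively:
  phi_{11} = rho(1)
  phi_{kk} = [rho(k) - sum_{j=1..k-1} phi_{k-1,j} rho(k-j)]
            / [1 - sum_{j=1..k-1} phi_{k-1,j} rho(j)],
  phi_{k,j} = phi_{k-1,j} - phi_{kk} phi_{k-1,k-j},  j = 1..k-1.
Step k = 1:
  phi_11 = rho(1) = 0.1827.
Step k = 2:
  phi_22 = [rho(2) - phi_11 rho(1)] / [1 - phi_11 rho(1)] = [0.778 - (0.1827)(0.1827)] / [1 - (0.1827)(0.1827)]
         = 0.74462071 / 0.96662071 = 0.770334.
  Update: phi_21 = phi_11 - phi_22 phi_11 = 0.1827 - (0.770334)(0.1827) = 0.04196.
Step k = 3:
  phi_33 = [rho(3) - phi_21 rho(2) - phi_22 rho(1)] / [1 - phi_21 rho(1) - phi_22 rho(2)]
    numerator   = 0.1581 - (0.04196)(0.778) - (0.770334)(0.1827) = -0.01528488
    denominator = 1 - (0.04196)(0.1827) - (0.770334)(0.778) = 0.39301413
  phi_33 = -0.01528488 / 0.39301413 = -0.0389.
Therefore phi_{33} = -0.0389.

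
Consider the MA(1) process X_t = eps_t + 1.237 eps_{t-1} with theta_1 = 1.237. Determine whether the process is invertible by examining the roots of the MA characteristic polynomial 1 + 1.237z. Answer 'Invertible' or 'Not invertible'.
\text{Not invertible}

The MA(q) characteristic polynomial is P(z) = 1 + 1.237z.
Invertibility requires all roots to lie outside the unit circle, i.e. |z| > 1 for every root.
This is linear in z: 1 + (1.237) z = 0  =>  z = -1/(1.237) = -0.808407,  |z| = 0.808407.
Moduli of all roots: 0.8084.
All moduli strictly greater than 1? No.
Verdict: Not invertible.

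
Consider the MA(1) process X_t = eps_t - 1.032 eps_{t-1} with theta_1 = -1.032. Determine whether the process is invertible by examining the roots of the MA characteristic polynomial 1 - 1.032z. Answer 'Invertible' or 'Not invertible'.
\text{Not invertible}

The MA(q) characteristic polynomial is P(z) = 1 - 1.032z.
Invertibility requires all roots to lie outside the unit circle, i.e. |z| > 1 for every root.
This is linear in z: 1 + (-1.032) z = 0  =>  z = -1/(-1.032) = 0.968992,  |z| = 0.968992.
Moduli of all roots: 0.9690.
All moduli strictly greater than 1? No.
Verdict: Not invertible.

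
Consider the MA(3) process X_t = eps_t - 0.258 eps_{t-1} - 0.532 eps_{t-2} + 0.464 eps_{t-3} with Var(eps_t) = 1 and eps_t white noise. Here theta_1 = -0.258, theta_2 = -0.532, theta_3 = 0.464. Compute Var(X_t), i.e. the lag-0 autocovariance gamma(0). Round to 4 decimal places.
\gamma(0) = 1.5649

For an MA(q) process X_t = eps_t + sum_i theta_i eps_{t-i} with
Var(eps_t) = sigma^2, the variance is
  gamma(0) = sigma^2 * (1 + sum_i theta_i^2).
  sum_i theta_i^2 = (-0.258)^2 + (-0.532)^2 + (0.464)^2 = 0.066564 + 0.283024 + 0.215296 = 0.564884.
  gamma(0) = 1 * (1 + 0.564884) = 1 * 1.564884 = 1.564884, which rounds to 1.5649.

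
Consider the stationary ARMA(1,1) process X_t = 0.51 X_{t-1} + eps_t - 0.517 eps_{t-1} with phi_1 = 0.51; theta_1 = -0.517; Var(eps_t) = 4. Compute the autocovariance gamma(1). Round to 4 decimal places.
\gamma(1) = -0.0279

Multiply the model equation by X_{t-k} and take expectations. With theta_0 = psi_0 = 1 and psi_j the MA(infinity) weights, this gives
  gamma(k) - sum_i phi_i gamma(k-i) = c_k,
  c_k = sigma^2 * sum_{j=k..q} theta_j psi_{j-k}   (c_k = 0 for k > q),
using gamma(-m) = gamma(m).
psi-weights needed (psi_j = theta_j + sum_i phi_i psi_{j-i}):
  psi_1 = theta_1 + phi_1 = -0.517 + (0.51) = -0.007
Right-hand sides:
  c_0 = sigma^2 (1 + theta_1 psi_1) = 4 * (1 + (-0.517)(-0.007)) = 4 * 1.003619 = 4.014476
  c_1 = sigma^2 theta_1 = 4 * (-0.517) = -2.068
  c_2 = 0
Equations for k = 0 and k = 1 (AR order 1):
  gamma(0) = phi_1 gamma(1) + c_0
  gamma(1) = phi_1 gamma(0) + c_1
Substituting the second into the first: gamma(0) (1 - phi_1^2) = c_0 + phi_1 c_1, so
  gamma(0) = (c_0 + phi_1 c_1) / (1 - phi_1^2) = (4.014476 + (0.51)(-2.068)) / (1 - (0.51)^2) = 2.959796 / 0.7399 = 4.000265.
  gamma(1) = phi_1 gamma(0) + c_1 = (0.51)(4.000265) + (-2.068) = -0.027865.
Therefore gamma(1) = -0.0279 (to 4 decimal places).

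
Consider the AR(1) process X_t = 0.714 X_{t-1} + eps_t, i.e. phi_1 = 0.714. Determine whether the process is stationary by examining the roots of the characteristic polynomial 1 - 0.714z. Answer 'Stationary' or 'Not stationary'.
\text{Stationary}

The AR(p) characteristic polynomial is P(z) = 1 - 0.714z.
Stationarity requires all roots to lie outside the unit circle, i.e. |z| > 1 for every root.
This is linear in z: 1 + (-0.714) z = 0  =>  z = -1/(-0.714) = 1.40056,  |z| = 1.40056.
Moduli of all roots: 1.4006.
All moduli strictly greater than 1? Yes.
Verdict: Stationary.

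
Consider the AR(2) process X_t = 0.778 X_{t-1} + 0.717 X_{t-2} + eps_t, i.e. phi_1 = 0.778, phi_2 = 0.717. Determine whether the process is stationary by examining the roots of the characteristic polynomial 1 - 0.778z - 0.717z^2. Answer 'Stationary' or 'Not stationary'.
\text{Not stationary}

The AR(p) characteristic polynomial is P(z) = 1 - 0.778z - 0.717z^2.
Stationarity requires all roots to lie outside the unit circle, i.e. |z| > 1 for every root.
Set 1 + (-0.778) z + (-0.717) z^2 = 0, i.e. a z^2 + b z + c = 0 with a = -0.717, b = -0.778, c = 1.
Discriminant D = b^2 - 4ac = (-0.778)^2 - 4*(-0.717)*1 = 0.605284 - (-2.868) = 3.473284.
D >= 0, so the roots are real: z = (-b +/- sqrt(D)) / (2a) = (0.778 +/- 1.863675) / (-1.434).
  z_1 = (0.778 + 1.863675) / (-1.434) = -1.8422,   |z_1| = 1.8422.
  z_2 = (0.778 - 1.863675) / (-1.434) = 0.7571,   |z_2| = 0.7571.
Moduli of all roots: 1.8422, 0.7571.
All moduli strictly greater than 1? No.
Verdict: Not stationary.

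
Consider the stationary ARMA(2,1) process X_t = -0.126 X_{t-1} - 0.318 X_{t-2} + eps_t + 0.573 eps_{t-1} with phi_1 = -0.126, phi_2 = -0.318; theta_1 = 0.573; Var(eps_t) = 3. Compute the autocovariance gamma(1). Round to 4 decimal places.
\gamma(1) = 0.9118

Multiply the model equation by X_{t-k} and take expectations. With theta_0 = psi_0 = 1 and psi_j the MA(infinity) weights, this gives
  gamma(k) - sum_i phi_i gamma(k-i) = c_k,
  c_k = sigma^2 * sum_{j=k..q} theta_j psi_{j-k}   (c_k = 0 for k > q),
using gamma(-m) = gamma(m).
psi-weights needed (psi_j = theta_j + sum_i phi_i psi_{j-i}):
  psi_1 = theta_1 + phi_1 = 0.573 + (-0.126) = 0.447
Right-hand sides:
  c_0 = sigma^2 (1 + theta_1 psi_1) = 3 * (1 + (0.573)(0.447)) = 3 * 1.256131 = 3.768393
  c_1 = sigma^2 theta_1 = 3 * (0.573) = 1.719
  c_2 = 0
Equations for k = 0, 1, 2 (AR order 2, c_2 = 0):
  (E0) gamma(0) = phi_1 gamma(1) + phi_2 gamma(2) + c_0
  (E1) gamma(1) = phi_1 gamma(0) + phi_2 gamma(1) + c_1
  (E2) gamma(2) = phi_1 gamma(1) + phi_2 gamma(0)
From (E1): gamma(1) = A gamma(0) + B with
  A = phi_1 / (1 - phi_2) = -0.126 / 1.318 = -0.095599,   B = c_1 / (1 - phi_2) = 1.719 / 1.318 = 1.304249.
Insert (E2) into (E0): gamma(0) (1 - phi_2^2) = phi_1 (1 + phi_2) gamma(1) + c_0.
  phi_1 (1 + phi_2) = (-0.126)(0.682) = -0.085932,   1 - phi_2^2 = 0.898876.
Replace gamma(1) by A gamma(0) + B and collect gamma(0):
  gamma(0) [0.898876 - (-0.085932)(-0.095599)] = (-0.085932)(1.304249) + 3.768393
  gamma(0) * 0.890661 = 3.656316
  gamma(0) = 3.656316 / 0.890661 = 4.105172.
  gamma(1) = A gamma(0) + B = (-0.095599)(4.105172) + (1.304249) = 0.911797.
Therefore gamma(1) = 0.9118 (to 4 decimal places).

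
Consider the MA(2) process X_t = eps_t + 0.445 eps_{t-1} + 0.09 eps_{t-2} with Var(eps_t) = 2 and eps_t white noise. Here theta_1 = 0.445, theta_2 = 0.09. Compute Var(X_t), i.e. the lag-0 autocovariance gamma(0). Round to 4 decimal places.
\gamma(0) = 2.4123

For an MA(q) process X_t = eps_t + sum_i theta_i eps_{t-i} with
Var(eps_t) = sigma^2, the variance is
  gamma(0) = sigma^2 * (1 + sum_i theta_i^2).
  sum_i theta_i^2 = (0.445)^2 + (0.09)^2 = 0.198025 + 0.0081 = 0.206125.
  gamma(0) = 2 * (1 + 0.206125) = 2 * 1.206125 = 2.41225, which rounds to 2.4123.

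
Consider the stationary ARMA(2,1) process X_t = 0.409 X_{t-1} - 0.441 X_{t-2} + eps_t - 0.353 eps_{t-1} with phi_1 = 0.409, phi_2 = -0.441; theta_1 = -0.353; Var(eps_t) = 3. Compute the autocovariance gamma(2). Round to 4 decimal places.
\gamma(2) = -1.5170

Multiply the model equation by X_{t-k} and take expectations. With theta_0 = psi_0 = 1 and psi_j the MA(infinity) weights, this gives
  gamma(k) - sum_i phi_i gamma(k-i) = c_k,
  c_k = sigma^2 * sum_{j=k..q} theta_j psi_{j-k}   (c_k = 0 for k > q),
using gamma(-m) = gamma(m).
psi-weights needed (psi_j = theta_j + sum_i phi_i psi_{j-i}):
  psi_1 = theta_1 + phi_1 = -0.353 + (0.409) = 0.056
Right-hand sides:
  c_0 = sigma^2 (1 + theta_1 psi_1) = 3 * (1 + (-0.353)(0.056)) = 3 * 0.980232 = 2.940696
  c_1 = sigma^2 theta_1 = 3 * (-0.353) = -1.059
  c_2 = 0
Equations for k = 0, 1, 2 (AR order 2, c_2 = 0):
  (E0) gamma(0) = phi_1 gamma(1) + phi_2 gamma(2) + c_0
  (E1) gamma(1) = phi_1 gamma(0) + phi_2 gamma(1) + c_1
  (E2) gamma(2) = phi_1 gamma(1) + phi_2 gamma(0)
From (E1): gamma(1) = A gamma(0) + B with
  A = phi_1 / (1 - phi_2) = 0.409 / 1.441 = 0.283831,   B = c_1 / (1 - phi_2) = -1.059 / 1.441 = -0.734906.
Insert (E2) into (E0): gamma(0) (1 - phi_2^2) = phi_1 (1 + phi_2) gamma(1) + c_0.
  phi_1 (1 + phi_2) = (0.409)(0.559) = 0.228631,   1 - phi_2^2 = 0.805519.
Replace gamma(1) by A gamma(0) + B and collect gamma(0):
  gamma(0) [0.805519 - (0.228631)(0.283831)] = (0.228631)(-0.734906) + 2.940696
  gamma(0) * 0.740627 = 2.772674
  gamma(0) = 2.772674 / 0.740627 = 3.743687.
  gamma(1) = A gamma(0) + B = (0.283831)(3.743687) + (-0.734906) = 0.327667.
  gamma(2) = phi_1 gamma(1) + phi_2 gamma(0) = (0.409)(0.327667) + (-0.441)(3.743687) = -1.51695.
Therefore gamma(2) = -1.5170 (to 4 decimal places).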